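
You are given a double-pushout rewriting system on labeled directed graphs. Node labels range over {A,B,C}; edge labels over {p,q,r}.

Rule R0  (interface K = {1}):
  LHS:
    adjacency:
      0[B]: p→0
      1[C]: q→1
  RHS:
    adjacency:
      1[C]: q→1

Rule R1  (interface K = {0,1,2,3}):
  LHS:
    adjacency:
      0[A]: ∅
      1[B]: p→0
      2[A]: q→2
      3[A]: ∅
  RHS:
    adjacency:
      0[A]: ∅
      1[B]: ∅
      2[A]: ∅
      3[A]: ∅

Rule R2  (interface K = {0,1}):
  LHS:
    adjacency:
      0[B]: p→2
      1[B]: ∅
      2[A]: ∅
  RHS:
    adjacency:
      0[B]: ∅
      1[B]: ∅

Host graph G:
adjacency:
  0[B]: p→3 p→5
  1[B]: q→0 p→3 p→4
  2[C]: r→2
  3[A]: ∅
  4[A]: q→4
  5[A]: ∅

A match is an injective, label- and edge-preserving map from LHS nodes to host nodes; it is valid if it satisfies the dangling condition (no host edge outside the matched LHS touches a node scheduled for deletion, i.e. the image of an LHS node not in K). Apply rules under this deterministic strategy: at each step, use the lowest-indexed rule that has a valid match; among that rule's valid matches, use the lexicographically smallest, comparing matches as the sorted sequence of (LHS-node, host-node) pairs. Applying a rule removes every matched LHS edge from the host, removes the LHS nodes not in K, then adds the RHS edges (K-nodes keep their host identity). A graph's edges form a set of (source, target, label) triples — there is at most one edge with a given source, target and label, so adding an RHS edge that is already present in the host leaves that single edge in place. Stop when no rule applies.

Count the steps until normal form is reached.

initial: |V|=6 |E|=7  E = 0-p->3 0-p->5 1-q->0 1-p->3 1-p->4 2-r->2 4-q->4
step 1: apply R1 at {0↦3, 1↦0, 2↦4, 3↦5}  → |V|=6 |E|=5  E = 0-p->5 1-q->0 1-p->3 1-p->4 2-r->2
step 2: apply R2 at {0↦0, 1↦1, 2↦5}  → |V|=5 |E|=4  E = 1-q->0 1-p->3 1-p->4 2-r->2
step 3: apply R2 at {0↦1, 1↦0, 2↦3}  → |V|=4 |E|=3  E = 1-q->0 1-p->4 2-r->2
step 4: apply R2 at {0↦1, 1↦0, 2↦4}  → |V|=3 |E|=2  E = 1-q->0 2-r->2
halt: no rule applies after step 4

Answer: 4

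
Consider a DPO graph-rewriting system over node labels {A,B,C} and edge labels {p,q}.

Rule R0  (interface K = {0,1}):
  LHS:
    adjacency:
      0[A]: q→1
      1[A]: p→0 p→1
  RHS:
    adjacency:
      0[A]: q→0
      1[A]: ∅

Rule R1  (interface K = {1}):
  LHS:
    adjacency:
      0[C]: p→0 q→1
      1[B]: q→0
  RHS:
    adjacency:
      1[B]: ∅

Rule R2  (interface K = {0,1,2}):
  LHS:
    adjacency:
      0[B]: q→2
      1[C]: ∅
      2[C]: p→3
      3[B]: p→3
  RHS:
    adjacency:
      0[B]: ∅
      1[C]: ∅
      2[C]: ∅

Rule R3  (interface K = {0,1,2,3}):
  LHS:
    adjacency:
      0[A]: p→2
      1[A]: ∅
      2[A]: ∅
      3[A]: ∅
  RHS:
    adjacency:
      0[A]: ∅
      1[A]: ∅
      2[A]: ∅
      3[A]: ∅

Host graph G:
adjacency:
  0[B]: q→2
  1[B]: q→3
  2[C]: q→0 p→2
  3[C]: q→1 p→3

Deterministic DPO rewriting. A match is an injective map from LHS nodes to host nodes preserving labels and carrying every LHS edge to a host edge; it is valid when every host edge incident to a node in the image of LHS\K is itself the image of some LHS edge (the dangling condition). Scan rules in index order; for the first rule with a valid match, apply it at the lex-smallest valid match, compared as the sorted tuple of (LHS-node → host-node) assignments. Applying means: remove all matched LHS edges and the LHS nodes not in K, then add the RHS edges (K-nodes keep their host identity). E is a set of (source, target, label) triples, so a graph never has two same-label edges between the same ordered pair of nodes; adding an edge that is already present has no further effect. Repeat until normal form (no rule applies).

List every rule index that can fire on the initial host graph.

Answer: [R1]

Steps:
R0: no valid match — LHS pattern not found
R1: 2 valid matches — {0↦2, 1↦0}, {0↦3, 1↦1}
R2: no valid match — LHS pattern not found
R3: no valid match — LHS pattern not found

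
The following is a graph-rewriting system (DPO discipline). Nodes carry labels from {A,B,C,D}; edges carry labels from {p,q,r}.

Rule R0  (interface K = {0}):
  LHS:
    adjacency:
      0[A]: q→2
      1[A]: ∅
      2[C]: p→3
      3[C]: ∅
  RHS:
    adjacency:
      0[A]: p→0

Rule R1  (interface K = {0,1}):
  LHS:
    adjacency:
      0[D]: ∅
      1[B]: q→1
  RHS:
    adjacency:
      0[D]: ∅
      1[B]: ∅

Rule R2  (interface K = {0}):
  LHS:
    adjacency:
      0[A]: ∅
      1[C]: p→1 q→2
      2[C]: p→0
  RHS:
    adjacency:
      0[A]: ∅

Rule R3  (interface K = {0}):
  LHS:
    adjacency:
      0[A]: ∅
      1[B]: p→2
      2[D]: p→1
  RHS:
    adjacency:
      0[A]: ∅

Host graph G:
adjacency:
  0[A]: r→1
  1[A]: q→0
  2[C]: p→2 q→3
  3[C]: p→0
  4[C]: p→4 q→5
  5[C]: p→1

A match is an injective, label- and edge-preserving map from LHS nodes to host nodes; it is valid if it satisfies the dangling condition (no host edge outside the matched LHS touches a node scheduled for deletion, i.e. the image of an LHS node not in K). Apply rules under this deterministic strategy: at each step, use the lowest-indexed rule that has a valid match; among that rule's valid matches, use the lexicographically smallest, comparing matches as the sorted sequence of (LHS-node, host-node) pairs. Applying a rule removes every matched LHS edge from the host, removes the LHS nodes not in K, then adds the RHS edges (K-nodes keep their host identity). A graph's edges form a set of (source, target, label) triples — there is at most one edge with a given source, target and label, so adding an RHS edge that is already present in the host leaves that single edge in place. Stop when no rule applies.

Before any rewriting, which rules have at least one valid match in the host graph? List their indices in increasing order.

R0: no valid match — LHS pattern not found
R1: no valid match — LHS pattern not found
R2: 2 valid matches — {0↦0, 1↦2, 2↦3}, {0↦1, 1↦4, 2↦5}
R3: no valid match — LHS pattern not found

Answer: [R2]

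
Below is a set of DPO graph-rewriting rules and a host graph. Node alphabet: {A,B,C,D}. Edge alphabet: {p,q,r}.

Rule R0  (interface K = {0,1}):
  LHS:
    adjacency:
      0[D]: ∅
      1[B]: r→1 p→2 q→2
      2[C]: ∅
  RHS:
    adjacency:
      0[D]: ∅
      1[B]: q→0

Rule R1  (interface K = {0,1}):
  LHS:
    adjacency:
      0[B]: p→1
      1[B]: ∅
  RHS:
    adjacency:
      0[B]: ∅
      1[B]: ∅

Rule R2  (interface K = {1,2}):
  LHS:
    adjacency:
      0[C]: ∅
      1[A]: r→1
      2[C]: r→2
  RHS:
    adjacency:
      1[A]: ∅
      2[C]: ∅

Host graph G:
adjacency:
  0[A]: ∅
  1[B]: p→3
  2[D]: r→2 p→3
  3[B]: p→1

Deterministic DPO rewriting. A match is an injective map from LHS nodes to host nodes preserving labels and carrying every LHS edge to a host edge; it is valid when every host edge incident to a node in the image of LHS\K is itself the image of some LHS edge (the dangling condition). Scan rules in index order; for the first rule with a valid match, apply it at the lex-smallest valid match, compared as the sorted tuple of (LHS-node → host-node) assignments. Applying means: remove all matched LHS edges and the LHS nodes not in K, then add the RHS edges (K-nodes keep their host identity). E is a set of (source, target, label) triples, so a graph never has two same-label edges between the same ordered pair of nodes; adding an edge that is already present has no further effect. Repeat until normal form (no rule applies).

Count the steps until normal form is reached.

initial: |V|=4 |E|=4  E = 1-p->3 2-r->2 2-p->3 3-p->1
step 1: apply R1 at {0↦1, 1↦3}  → |V|=4 |E|=3  E = 2-r->2 2-p->3 3-p->1
step 2: apply R1 at {0↦3, 1↦1}  → |V|=4 |E|=2  E = 2-r->2 2-p->3
normal form: no rule applies after step 2

Answer: 2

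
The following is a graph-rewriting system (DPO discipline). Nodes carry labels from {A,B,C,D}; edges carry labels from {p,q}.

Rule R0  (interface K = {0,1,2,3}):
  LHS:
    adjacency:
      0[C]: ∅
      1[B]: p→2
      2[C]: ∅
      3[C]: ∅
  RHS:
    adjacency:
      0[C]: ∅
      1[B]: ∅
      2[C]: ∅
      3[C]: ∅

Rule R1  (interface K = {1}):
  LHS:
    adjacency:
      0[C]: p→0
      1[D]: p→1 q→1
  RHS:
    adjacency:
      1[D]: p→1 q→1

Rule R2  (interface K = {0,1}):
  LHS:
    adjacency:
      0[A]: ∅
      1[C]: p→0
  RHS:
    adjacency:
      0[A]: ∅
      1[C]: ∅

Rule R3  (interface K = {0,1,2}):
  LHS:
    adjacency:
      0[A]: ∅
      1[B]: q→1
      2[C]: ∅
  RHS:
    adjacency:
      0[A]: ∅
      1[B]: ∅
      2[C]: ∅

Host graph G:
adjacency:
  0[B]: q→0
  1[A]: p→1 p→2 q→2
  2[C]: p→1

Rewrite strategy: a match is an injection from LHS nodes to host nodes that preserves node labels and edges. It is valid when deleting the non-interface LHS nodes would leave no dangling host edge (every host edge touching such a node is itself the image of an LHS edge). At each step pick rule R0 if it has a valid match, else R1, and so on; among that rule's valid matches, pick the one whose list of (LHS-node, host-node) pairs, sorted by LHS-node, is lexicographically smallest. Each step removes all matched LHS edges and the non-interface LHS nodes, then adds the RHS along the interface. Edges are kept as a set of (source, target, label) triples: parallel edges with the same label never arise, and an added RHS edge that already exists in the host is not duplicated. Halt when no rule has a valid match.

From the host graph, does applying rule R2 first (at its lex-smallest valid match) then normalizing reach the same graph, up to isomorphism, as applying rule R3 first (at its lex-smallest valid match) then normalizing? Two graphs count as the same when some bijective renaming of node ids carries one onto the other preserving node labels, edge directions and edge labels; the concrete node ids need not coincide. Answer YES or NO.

Answer: YES

Rewrite trace:
branch R2-first: apply at {0↦1, 1↦2} → |E|=4, then 1 more step(s) → NF |V|=3 |E|=3 V={0:B, 1:A, 2:C} E=1-p->1 1-p->2 1-q->2
branch R3-first: apply at {0↦1, 1↦0, 2↦2} → |E|=4, then 1 more step(s) → NF |V|=3 |E|=3 V={0:B, 1:A, 2:C} E=1-p->1 1-p->2 1-q->2
graphs isomorphic (equal up to label-preserving node renaming)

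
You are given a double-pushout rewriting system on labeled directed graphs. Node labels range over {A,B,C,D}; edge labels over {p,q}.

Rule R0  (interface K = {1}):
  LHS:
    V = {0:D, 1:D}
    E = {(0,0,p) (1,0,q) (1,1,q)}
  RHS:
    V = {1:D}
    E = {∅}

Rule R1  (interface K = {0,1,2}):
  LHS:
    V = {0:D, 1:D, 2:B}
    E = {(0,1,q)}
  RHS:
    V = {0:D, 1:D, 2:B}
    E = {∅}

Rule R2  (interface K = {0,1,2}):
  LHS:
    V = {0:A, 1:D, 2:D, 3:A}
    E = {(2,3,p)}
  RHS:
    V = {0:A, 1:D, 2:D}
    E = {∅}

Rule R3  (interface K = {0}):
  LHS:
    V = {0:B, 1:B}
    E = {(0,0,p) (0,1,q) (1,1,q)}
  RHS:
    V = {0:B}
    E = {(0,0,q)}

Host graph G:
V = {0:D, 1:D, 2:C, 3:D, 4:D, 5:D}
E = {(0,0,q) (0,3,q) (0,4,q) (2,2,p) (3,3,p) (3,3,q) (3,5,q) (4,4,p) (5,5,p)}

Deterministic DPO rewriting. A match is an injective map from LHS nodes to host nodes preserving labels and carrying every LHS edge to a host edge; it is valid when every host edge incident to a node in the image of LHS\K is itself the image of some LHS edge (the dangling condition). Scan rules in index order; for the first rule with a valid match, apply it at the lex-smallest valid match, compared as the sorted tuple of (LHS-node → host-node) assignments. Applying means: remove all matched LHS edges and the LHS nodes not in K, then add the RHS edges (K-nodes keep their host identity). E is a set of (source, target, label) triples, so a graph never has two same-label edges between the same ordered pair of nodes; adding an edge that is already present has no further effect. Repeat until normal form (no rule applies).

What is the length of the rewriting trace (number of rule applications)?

[0] host  ⇒  6 nodes, 9 edges  {0-q->0 0-q->3 0-q->4 2-p->2 3-p->3 3-q->3 3-q->5 4-p->4 5-p->5}
[1] R0 @ {0↦4, 1↦0}  ⇒  5 nodes, 6 edges  {0-q->3 2-p->2 3-p->3 3-q->3 3-q->5 5-p->5}
[2] R0 @ {0↦5, 1↦3}  ⇒  4 nodes, 3 edges  {0-q->3 2-p->2 3-p->3}
normal form: no rule applies after step 2

Answer: 2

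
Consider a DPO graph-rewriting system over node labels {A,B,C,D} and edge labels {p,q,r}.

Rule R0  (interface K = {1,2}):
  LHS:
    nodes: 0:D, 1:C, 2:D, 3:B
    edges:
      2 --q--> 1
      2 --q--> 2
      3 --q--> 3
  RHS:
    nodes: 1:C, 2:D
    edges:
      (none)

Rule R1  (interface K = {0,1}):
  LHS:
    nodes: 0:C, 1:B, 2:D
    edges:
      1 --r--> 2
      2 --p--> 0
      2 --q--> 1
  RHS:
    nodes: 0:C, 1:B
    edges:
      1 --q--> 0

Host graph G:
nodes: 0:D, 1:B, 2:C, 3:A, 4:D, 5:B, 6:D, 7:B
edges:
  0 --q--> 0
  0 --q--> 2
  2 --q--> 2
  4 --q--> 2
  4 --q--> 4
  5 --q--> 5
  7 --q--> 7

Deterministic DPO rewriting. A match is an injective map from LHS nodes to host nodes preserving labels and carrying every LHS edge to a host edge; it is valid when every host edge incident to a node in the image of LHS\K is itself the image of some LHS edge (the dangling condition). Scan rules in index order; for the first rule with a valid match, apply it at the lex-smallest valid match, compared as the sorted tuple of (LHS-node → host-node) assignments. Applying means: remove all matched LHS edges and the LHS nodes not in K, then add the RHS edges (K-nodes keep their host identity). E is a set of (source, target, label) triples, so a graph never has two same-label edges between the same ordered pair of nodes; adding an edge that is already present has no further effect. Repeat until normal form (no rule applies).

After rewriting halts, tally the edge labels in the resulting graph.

initial: |V|=8 |E|=7  E = 0-q->0 0-q->2 2-q->2 4-q->2 4-q->4 5-q->5 7-q->7
step 1: apply R0 at {0↦6, 1↦2, 2↦0, 3↦5}  → |V|=6 |E|=4  E = 2-q->2 4-q->2 4-q->4 7-q->7
step 2: apply R0 at {0↦0, 1↦2, 2↦4, 3↦7}  → |V|=4 |E|=1  E = 2-q->2
normal form: no rule applies after step 2
NF edges: [(2, 2, 'q')]

Answer: q:1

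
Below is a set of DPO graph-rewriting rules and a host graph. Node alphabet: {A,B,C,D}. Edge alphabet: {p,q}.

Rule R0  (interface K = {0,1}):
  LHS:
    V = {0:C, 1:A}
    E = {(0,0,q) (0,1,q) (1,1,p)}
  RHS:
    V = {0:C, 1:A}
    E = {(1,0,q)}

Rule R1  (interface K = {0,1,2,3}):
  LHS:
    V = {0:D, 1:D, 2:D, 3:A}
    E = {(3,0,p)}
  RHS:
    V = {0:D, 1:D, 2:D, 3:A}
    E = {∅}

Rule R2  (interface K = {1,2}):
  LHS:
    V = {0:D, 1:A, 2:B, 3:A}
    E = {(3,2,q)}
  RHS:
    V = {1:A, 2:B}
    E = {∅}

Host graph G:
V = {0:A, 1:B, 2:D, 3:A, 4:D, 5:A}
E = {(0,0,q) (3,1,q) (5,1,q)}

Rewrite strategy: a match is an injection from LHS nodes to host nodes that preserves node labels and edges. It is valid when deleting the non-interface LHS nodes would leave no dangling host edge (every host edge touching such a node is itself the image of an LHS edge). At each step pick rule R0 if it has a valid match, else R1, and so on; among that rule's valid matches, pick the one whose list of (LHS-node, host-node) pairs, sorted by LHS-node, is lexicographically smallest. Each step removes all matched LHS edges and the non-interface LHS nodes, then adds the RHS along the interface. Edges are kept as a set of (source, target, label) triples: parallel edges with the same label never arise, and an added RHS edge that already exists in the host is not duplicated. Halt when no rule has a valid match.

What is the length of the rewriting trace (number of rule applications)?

start.  V:6 E:3  edges: 0-q->0 3-q->1 5-q->1
1. fire R2 via {0↦2, 1↦0, 2↦1, 3↦3}  →  V:4 E:2  edges: 0-q->0 5-q->1
2. fire R2 via {0↦4, 1↦0, 2↦1, 3↦5}  →  V:2 E:1  edges: 0-q->0
final graph: no rule applies after step 2

Answer: 2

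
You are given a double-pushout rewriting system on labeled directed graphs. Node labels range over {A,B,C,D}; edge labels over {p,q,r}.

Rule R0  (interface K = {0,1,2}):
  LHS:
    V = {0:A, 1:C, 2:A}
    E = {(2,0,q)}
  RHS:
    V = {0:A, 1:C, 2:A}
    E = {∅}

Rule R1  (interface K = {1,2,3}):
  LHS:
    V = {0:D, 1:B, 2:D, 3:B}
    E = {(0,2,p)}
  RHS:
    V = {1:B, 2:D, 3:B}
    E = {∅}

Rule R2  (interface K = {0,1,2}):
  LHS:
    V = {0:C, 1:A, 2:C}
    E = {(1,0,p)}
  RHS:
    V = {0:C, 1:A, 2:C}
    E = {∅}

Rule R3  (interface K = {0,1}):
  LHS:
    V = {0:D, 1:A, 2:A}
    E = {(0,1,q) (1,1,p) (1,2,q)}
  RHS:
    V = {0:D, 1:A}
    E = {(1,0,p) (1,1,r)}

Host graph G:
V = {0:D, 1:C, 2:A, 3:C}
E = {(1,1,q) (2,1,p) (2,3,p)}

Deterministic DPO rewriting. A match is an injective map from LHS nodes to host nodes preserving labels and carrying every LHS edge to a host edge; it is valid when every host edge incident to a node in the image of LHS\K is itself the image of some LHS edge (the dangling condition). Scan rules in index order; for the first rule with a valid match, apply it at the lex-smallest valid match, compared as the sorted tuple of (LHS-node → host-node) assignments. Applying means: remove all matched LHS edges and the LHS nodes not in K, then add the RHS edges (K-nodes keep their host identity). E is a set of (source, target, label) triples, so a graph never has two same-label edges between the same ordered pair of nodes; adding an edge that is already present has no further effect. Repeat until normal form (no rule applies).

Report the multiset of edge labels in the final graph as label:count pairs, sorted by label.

Answer: q:1

Steps:
[0] host  ⇒  4 nodes, 3 edges  {1-q->1 2-p->1 2-p->3}
[1] R2 @ {0↦1, 1↦2, 2↦3}  ⇒  4 nodes, 2 edges  {1-q->1 2-p->3}
[2] R2 @ {0↦3, 1↦2, 2↦1}  ⇒  4 nodes, 1 edges  {1-q->1}
final graph: no rule applies after step 2
NF edges: [(1, 1, 'q')]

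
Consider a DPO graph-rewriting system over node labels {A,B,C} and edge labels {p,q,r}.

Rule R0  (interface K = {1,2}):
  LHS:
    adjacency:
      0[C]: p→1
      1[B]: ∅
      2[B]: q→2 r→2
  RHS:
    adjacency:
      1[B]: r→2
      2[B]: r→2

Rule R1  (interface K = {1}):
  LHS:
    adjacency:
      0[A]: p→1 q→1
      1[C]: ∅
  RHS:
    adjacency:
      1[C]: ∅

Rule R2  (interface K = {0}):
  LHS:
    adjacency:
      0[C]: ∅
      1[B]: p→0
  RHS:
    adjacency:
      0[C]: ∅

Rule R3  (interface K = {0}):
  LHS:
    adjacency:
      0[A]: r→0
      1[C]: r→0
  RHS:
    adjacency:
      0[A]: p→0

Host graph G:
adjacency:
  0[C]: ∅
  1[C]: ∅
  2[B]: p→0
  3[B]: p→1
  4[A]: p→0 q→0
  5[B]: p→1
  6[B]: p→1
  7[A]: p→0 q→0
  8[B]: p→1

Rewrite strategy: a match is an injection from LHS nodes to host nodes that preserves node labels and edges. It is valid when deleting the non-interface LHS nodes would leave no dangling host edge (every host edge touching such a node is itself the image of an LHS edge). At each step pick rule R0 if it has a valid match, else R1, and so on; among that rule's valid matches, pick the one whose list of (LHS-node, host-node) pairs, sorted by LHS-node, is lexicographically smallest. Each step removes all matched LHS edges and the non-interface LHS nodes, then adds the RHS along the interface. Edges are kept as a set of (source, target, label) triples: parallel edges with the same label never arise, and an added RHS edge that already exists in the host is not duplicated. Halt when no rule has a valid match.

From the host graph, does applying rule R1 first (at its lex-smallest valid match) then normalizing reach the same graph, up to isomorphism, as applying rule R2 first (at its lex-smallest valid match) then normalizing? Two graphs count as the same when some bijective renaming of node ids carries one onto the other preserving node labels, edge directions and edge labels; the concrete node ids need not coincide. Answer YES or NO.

branch R1-first: apply at {0↦4, 1↦0} → |E|=7, then 6 more step(s) → NF |V|=2 |E|=0 V={0:C, 1:C} E=∅
branch R2-first: apply at {0↦0, 1↦2} → |E|=8, then 6 more step(s) → NF |V|=2 |E|=0 V={0:C, 1:C} E=∅
graphs isomorphic (equal up to label-preserving node renaming)

Answer: YES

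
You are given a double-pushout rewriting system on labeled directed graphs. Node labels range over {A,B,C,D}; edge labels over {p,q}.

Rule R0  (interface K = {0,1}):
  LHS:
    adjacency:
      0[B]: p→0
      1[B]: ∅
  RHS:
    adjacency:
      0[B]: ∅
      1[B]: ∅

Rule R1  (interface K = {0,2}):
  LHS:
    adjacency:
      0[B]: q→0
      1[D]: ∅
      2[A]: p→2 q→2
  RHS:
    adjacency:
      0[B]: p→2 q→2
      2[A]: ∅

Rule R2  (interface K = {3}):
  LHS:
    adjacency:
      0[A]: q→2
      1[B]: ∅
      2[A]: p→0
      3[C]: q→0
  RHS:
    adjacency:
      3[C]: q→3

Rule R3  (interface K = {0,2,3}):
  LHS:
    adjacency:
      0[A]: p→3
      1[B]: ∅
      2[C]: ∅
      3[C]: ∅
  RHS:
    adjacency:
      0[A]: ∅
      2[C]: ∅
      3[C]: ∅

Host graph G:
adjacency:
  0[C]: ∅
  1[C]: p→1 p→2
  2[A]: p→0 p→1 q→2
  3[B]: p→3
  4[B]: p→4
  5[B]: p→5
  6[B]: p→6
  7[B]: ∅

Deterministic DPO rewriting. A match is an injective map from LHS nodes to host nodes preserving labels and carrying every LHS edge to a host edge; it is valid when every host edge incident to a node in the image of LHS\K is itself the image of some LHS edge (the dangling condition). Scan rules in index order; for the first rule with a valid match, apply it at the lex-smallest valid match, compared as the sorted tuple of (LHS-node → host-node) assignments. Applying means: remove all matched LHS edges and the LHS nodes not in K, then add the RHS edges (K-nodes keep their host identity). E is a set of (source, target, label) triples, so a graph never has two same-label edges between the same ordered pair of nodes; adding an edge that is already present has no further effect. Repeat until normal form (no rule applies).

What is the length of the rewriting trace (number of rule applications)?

initial: |V|=8 |E|=9  E = 1-p->1 1-p->2 2-p->0 2-p->1 2-q->2 3-p->3 4-p->4 5-p->5 6-p->6
step 1: apply R0 at {0↦3, 1↦4}  → |V|=8 |E|=8  E = 1-p->1 1-p->2 2-p->0 2-p->1 2-q->2 4-p->4 5-p->5 6-p->6
step 2: apply R0 at {0↦4, 1↦3}  → |V|=8 |E|=7  E = 1-p->1 1-p->2 2-p->0 2-p->1 2-q->2 5-p->5 6-p->6
step 3: apply R0 at {0↦5, 1↦3}  → |V|=8 |E|=6  E = 1-p->1 1-p->2 2-p->0 2-p->1 2-q->2 6-p->6
step 4: apply R0 at {0↦6, 1↦3}  → |V|=8 |E|=5  E = 1-p->1 1-p->2 2-p->0 2-p->1 2-q->2
step 5: apply R3 at {0↦2, 1↦3, 2↦0, 3↦1}  → |V|=7 |E|=4  E = 1-p->1 1-p->2 2-p->0 2-q->2
step 6: apply R3 at {0↦2, 1↦4, 2↦1, 3↦0}  → |V|=6 |E|=3  E = 1-p->1 1-p->2 2-q->2
normal form: no rule applies after step 6

Answer: 6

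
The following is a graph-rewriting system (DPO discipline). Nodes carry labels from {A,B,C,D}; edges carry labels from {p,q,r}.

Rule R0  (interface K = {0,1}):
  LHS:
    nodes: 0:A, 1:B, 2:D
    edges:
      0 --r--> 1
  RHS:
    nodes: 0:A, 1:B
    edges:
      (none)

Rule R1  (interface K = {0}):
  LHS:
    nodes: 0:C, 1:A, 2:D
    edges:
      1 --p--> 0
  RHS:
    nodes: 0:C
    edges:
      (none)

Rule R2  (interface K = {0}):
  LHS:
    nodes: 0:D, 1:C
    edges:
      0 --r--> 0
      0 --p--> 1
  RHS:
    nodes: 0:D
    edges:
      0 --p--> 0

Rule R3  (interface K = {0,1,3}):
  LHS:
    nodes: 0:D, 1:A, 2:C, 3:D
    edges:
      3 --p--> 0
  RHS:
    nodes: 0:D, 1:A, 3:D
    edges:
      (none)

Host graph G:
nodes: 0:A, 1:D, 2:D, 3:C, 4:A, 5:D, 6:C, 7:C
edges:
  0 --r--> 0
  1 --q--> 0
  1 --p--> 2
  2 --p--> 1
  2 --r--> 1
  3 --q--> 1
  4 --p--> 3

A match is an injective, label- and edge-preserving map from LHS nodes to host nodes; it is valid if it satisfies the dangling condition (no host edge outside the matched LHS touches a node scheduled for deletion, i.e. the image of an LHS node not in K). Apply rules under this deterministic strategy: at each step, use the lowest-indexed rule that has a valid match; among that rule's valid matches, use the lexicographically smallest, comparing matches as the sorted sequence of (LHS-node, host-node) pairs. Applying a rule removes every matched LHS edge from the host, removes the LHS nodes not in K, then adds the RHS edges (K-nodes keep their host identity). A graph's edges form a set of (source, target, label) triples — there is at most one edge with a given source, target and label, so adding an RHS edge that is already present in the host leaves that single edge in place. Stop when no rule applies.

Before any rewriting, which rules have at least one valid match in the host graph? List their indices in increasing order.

Answer: [R1,R3]

Rewrite trace:
R0: no valid match — LHS pattern not found
R1: 1 valid match — {0↦3, 1↦4, 2↦5}
R2: no valid match — LHS pattern not found
R3: 8 valid matches — {0↦1, 1↦0, 2↦6, 3↦2}, {0↦1, 1↦0, 2↦7, 3↦2}, {0↦1, 1↦4, 2↦6, 3↦2} (+5 more)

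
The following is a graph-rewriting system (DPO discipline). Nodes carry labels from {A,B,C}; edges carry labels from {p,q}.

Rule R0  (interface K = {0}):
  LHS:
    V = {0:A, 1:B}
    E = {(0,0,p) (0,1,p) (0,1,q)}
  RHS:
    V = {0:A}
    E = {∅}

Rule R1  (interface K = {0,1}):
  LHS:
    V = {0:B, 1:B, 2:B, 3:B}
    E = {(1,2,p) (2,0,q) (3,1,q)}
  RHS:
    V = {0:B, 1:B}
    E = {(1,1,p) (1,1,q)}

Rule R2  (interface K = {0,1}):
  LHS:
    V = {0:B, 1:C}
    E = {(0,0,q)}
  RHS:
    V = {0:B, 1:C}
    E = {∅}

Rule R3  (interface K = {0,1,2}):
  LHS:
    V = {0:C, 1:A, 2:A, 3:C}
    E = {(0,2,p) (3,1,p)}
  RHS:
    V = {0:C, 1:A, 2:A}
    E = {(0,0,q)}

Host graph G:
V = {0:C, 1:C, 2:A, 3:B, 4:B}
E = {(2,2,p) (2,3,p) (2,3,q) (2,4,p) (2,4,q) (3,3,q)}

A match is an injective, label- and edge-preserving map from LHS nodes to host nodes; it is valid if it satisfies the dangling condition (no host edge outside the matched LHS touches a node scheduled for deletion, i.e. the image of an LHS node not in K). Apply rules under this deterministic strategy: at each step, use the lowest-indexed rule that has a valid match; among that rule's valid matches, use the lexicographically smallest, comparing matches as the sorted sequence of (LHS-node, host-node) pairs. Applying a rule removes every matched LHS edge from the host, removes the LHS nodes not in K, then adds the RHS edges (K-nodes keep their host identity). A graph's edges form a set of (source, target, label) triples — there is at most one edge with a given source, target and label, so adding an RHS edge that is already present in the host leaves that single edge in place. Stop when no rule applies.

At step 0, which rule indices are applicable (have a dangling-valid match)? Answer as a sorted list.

R0: 1 valid match — {0↦2, 1↦4}
R1: no valid match — LHS pattern not found
R2: 2 valid matches — {0↦3, 1↦0}, {0↦3, 1↦1}
R3: no valid match — LHS pattern not found

Answer: [R0,R2]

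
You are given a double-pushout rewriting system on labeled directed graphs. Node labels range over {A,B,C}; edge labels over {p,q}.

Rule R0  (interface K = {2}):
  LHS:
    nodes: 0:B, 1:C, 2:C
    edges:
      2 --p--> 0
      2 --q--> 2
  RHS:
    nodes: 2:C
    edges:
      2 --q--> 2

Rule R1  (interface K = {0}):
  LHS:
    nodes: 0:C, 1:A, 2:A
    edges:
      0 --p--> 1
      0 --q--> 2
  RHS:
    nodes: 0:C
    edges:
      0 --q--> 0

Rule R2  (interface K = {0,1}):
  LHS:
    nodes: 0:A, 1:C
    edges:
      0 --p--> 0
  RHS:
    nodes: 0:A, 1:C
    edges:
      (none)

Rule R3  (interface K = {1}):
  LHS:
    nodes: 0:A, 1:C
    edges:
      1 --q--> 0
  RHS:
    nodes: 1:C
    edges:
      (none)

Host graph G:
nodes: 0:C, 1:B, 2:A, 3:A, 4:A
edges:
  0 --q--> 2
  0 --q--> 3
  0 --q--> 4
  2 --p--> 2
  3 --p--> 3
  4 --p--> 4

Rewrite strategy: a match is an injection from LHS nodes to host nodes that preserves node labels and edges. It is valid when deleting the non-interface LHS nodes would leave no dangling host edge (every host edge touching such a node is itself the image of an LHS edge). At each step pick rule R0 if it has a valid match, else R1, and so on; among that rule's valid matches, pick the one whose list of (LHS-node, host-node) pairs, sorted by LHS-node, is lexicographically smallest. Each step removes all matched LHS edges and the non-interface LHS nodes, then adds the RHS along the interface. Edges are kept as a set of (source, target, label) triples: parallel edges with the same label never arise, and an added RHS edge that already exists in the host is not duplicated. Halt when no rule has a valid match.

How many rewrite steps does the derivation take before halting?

Answer: 6

Steps:
initial: |V|=5 |E|=6  E = 0-q->2 0-q->3 0-q->4 2-p->2 3-p->3 4-p->4
step 1: apply R2 at {0↦2, 1↦0}  → |V|=5 |E|=5  E = 0-q->2 0-q->3 0-q->4 3-p->3 4-p->4
step 2: apply R2 at {0↦3, 1↦0}  → |V|=5 |E|=4  E = 0-q->2 0-q->3 0-q->4 4-p->4
step 3: apply R2 at {0↦4, 1↦0}  → |V|=5 |E|=3  E = 0-q->2 0-q->3 0-q->4
step 4: apply R3 at {0↦2, 1↦0}  → |V|=4 |E|=2  E = 0-q->3 0-q->4
step 5: apply R3 at {0↦3, 1↦0}  → |V|=3 |E|=1  E = 0-q->4
step 6: apply R3 at {0↦4, 1↦0}  → |V|=2 |E|=0  E = ∅
halt: no rule applies after step 6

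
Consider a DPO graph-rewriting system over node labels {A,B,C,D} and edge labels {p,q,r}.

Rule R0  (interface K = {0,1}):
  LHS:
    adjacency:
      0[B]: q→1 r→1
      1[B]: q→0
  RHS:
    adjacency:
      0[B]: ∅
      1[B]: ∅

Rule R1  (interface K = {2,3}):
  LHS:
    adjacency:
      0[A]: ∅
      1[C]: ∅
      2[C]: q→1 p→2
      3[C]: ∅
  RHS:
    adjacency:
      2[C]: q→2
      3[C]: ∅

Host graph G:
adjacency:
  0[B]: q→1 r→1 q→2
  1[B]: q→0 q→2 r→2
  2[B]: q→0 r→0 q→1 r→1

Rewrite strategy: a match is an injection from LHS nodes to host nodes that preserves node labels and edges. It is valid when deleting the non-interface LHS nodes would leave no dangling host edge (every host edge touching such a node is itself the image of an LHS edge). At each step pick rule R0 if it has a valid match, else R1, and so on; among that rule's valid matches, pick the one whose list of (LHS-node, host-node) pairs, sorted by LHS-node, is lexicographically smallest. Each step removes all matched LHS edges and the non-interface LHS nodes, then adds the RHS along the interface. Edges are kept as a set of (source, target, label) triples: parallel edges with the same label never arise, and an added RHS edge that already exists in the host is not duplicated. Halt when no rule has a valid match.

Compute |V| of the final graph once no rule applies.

[0] host  ⇒  3 nodes, 10 edges  {0-q->1 0-r->1 0-q->2 1-q->0 1-q->2 1-r->2 2-q->0 2-r->0 2-q->1 2-r->1}
[1] R0 @ {0↦0, 1↦1}  ⇒  3 nodes, 7 edges  {0-q->2 1-q->2 1-r->2 2-q->0 2-r->0 2-q->1 2-r->1}
[2] R0 @ {0↦1, 1↦2}  ⇒  3 nodes, 4 edges  {0-q->2 2-q->0 2-r->0 2-r->1}
[3] R0 @ {0↦2, 1↦0}  ⇒  3 nodes, 1 edges  {2-r->1}
normal form: no rule applies after step 3
NF nodes: {0:B, 1:B, 2:B}

Answer: 3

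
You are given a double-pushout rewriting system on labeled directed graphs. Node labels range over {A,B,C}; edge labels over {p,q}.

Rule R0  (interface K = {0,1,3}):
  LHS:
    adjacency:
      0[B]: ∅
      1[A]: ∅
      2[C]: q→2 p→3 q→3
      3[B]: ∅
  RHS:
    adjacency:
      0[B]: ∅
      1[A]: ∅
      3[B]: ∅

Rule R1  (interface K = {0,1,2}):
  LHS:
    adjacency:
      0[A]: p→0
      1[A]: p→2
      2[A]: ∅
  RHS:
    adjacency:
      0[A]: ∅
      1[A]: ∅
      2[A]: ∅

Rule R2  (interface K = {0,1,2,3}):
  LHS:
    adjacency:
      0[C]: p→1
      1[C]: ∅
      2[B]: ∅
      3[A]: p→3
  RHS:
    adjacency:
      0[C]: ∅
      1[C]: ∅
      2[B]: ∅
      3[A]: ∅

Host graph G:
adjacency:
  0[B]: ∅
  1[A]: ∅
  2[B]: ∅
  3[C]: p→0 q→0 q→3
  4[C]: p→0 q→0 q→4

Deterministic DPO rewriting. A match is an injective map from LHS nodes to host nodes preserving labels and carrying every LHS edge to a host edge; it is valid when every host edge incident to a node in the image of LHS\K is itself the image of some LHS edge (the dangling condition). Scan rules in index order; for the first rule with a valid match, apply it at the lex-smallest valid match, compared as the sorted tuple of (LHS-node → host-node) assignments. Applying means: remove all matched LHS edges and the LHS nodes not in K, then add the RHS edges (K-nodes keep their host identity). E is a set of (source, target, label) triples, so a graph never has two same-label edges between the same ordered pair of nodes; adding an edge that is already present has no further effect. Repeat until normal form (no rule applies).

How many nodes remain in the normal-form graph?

Answer: 3

Steps:
[0] host  ⇒  5 nodes, 6 edges  {3-p->0 3-q->0 3-q->3 4-p->0 4-q->0 4-q->4}
[1] R0 @ {0↦2, 1↦1, 2↦3, 3↦0}  ⇒  4 nodes, 3 edges  {4-p->0 4-q->0 4-q->4}
[2] R0 @ {0↦2, 1↦1, 2↦4, 3↦0}  ⇒  3 nodes, 0 edges  {∅}
normal form: no rule applies after step 2
NF nodes: {0:B, 1:A, 2:B}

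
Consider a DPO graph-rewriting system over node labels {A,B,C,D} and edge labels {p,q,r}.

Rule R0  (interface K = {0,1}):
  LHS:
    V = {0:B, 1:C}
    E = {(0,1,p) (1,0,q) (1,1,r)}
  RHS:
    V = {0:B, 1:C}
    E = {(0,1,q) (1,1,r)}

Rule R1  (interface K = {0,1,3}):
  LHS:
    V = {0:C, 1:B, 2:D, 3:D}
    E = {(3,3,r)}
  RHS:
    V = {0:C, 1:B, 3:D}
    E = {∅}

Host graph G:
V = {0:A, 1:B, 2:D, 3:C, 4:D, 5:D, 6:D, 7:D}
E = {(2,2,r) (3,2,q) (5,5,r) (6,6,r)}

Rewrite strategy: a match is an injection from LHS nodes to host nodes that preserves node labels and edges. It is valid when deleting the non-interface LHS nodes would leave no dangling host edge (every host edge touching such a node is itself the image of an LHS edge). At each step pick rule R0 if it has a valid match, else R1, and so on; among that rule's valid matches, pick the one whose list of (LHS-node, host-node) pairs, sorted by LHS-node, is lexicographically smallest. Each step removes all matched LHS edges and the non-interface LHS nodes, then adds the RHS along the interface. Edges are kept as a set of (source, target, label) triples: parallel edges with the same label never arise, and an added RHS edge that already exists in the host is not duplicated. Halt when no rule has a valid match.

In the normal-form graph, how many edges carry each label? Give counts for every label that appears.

start.  V:8 E:4  edges: 2-r->2 3-q->2 5-r->5 6-r->6
1. fire R1 via {0↦3, 1↦1, 2↦4, 3↦2}  →  V:7 E:3  edges: 3-q->2 5-r->5 6-r->6
2. fire R1 via {0↦3, 1↦1, 2↦7, 3↦5}  →  V:6 E:2  edges: 3-q->2 6-r->6
3. fire R1 via {0↦3, 1↦1, 2↦5, 3↦6}  →  V:5 E:1  edges: 3-q->2
final graph: no rule applies after step 3
NF edges: [(3, 2, 'q')]

Answer: q:1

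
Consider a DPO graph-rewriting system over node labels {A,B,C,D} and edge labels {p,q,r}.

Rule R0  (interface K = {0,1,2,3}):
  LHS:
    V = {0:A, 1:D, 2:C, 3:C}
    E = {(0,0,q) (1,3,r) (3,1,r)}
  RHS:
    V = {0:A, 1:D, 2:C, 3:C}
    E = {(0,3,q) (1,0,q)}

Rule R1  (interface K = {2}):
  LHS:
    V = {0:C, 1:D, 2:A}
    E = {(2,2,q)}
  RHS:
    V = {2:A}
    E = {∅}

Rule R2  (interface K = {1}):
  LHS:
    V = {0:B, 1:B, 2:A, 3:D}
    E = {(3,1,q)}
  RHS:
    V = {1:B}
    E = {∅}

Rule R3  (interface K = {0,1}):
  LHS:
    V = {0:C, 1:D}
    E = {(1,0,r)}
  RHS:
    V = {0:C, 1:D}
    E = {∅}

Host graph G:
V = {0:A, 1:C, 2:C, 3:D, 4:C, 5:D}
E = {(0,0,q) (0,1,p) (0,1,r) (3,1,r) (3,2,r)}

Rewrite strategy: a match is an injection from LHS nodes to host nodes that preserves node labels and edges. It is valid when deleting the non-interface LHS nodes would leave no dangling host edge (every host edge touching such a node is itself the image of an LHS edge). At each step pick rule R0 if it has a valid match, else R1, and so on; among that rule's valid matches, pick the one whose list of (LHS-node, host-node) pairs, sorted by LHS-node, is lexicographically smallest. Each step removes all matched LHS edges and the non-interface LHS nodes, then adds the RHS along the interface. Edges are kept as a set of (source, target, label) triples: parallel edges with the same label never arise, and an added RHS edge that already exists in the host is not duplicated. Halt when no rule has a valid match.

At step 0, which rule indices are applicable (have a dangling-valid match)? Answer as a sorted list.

Answer: [R1,R3]

Rewrite trace:
R0: no valid match — LHS pattern not found
R1: 1 valid match — {0↦4, 1↦5, 2↦0}
R2: no valid match — LHS pattern not found
R3: 2 valid matches — {0↦1, 1↦3}, {0↦2, 1↦3}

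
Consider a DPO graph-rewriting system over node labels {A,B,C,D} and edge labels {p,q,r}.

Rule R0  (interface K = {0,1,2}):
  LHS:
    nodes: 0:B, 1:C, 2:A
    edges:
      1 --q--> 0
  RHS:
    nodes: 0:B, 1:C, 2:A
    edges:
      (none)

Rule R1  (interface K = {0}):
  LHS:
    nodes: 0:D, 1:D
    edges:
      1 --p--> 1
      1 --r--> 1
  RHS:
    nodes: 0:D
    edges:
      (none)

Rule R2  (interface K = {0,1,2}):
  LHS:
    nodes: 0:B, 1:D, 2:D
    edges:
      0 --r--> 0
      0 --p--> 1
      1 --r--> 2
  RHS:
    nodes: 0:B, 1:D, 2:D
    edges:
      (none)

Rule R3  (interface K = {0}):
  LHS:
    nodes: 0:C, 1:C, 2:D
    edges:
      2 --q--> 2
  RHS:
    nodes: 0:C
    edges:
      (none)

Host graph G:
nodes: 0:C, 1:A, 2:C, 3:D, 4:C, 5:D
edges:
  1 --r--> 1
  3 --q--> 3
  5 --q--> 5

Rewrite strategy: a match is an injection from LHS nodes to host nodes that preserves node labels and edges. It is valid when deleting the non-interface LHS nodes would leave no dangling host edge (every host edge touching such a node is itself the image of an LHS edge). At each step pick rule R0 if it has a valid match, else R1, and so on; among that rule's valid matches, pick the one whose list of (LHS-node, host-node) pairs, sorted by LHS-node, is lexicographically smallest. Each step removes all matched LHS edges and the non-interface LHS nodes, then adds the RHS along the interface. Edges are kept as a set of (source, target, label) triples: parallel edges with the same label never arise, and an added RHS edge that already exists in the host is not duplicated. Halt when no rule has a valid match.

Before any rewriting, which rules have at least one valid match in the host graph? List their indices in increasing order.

Answer: [R3]

Steps:
R0: no valid match — LHS pattern not found
R1: no valid match — LHS pattern not found
R2: no valid match — LHS pattern not found
R3: 12 valid matches — {0↦0, 1↦2, 2↦3}, {0↦0, 1↦2, 2↦5}, {0↦0, 1↦4, 2↦3} (+9 more)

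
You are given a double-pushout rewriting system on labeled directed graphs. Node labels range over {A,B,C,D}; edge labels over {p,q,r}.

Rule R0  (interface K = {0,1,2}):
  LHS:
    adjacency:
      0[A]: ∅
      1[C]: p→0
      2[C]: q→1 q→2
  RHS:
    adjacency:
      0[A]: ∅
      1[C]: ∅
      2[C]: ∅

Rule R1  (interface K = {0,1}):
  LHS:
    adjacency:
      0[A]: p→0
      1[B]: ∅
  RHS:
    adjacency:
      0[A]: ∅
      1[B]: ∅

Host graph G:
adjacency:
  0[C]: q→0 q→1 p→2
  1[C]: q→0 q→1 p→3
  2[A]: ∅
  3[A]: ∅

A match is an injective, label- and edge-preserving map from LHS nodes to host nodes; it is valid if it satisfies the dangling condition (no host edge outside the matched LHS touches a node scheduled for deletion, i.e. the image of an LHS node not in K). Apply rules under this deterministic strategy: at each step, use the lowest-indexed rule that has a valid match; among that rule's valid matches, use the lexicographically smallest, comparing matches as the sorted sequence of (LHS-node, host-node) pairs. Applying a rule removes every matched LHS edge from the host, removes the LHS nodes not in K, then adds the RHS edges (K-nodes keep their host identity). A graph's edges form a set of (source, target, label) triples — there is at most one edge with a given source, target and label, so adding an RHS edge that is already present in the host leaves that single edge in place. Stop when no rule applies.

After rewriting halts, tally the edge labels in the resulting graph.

initial: |V|=4 |E|=6  E = 0-q->0 0-q->1 0-p->2 1-q->0 1-q->1 1-p->3
step 1: apply R0 at {0↦2, 1↦0, 2↦1}  → |V|=4 |E|=3  E = 0-q->0 0-q->1 1-p->3
step 2: apply R0 at {0↦3, 1↦1, 2↦0}  → |V|=4 |E|=0  E = ∅
normal form: no rule applies after step 2
NF edges: []

Answer: (no edges)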